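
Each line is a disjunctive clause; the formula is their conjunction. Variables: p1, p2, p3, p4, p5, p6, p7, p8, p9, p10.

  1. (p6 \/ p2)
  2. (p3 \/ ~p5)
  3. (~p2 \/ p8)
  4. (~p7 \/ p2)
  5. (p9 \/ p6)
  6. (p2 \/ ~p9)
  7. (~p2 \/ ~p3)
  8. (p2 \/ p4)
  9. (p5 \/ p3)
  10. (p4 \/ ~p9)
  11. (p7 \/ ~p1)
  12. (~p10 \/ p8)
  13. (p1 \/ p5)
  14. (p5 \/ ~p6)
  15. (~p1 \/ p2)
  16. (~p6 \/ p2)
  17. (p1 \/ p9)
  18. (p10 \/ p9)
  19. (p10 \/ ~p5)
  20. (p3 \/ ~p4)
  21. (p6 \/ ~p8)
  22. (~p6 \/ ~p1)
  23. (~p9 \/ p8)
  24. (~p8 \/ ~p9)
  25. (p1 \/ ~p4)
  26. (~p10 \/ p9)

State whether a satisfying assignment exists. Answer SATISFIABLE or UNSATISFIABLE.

UNSATISFIABLE

p2 = True:
  propagation gives p8=True, p3=False, p5=False; an empty clause results — contradiction.
p2 = False:
  propagation gives p6=True; an empty clause results — contradiction.
Every branch closes, so no satisfying assignment exists.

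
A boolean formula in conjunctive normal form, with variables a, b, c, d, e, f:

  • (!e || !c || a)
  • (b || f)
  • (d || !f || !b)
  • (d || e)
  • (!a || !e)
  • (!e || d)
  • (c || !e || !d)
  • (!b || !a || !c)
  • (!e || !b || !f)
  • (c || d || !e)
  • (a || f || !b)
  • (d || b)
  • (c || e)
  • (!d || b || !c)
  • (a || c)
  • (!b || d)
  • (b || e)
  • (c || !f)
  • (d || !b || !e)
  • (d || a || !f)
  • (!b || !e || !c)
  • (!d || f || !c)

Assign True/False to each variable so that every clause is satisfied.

Set a = False and propagate.
  then c is forced to True.
  then e is forced to False.
  then d is forced to True.
  then b is forced to True.
  then f is forced to True.

a=False  b=True  c=True  d=True  e=False  f=True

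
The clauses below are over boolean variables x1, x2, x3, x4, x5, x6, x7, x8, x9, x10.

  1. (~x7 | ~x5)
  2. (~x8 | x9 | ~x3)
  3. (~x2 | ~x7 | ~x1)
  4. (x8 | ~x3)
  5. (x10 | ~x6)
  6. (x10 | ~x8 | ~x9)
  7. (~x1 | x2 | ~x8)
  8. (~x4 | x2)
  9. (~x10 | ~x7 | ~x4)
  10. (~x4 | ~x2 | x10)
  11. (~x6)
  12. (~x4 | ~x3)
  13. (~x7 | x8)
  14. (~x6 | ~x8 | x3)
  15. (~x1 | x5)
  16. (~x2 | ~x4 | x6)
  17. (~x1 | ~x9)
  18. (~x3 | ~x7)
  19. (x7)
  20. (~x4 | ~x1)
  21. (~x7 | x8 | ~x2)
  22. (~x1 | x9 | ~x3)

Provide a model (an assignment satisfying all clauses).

x1=False  x2=False  x3=False  x4=False  x5=False  x6=False  x7=True  x8=True  x9=True  x10=True

Check each clause:
  1. (~x5 | ~x7) — ~x5 is true.
  2. (~x3 | x9 | ~x8) — x9 is true.
  3. (~x2 | ~x7 | ~x1) — ~x2 is true.
  4. (~x3 | x8) — x8 is true.
  5. (x10 | ~x6) — x10 is true.
  6. (x10 | ~x8 | ~x9) — x10 is true.
  7. (~x1 | ~x8 | x2) — ~x1 is true.
  8. (~x4 | x2) — ~x4 is true.
  9. (~x4 | ~x10 | ~x7) — ~x4 is true.
  10. (~x4 | x10 | ~x2) — x10 is true.
  11. (~x6) — ~x6 is true.
  12. (~x4 | ~x3) — ~x4 is true.
  13. (~x7 | x8) — x8 is true.
  14. (~x6 | ~x8 | x3) — ~x6 is true.
  15. (x5 | ~x1) — ~x1 is true.
  16. (~x4 | ~x2 | x6) — ~x4 is true.
  17. (~x1 | ~x9) — ~x1 is true.
  18. (~x3 | ~x7) — ~x3 is true.
  19. (x7) — x7 is true.
  20. (~x4 | ~x1) — ~x4 is true.
  21. (~x2 | x8 | ~x7) — x8 is true.
  22. (~x1 | x9 | ~x3) — x9 is true.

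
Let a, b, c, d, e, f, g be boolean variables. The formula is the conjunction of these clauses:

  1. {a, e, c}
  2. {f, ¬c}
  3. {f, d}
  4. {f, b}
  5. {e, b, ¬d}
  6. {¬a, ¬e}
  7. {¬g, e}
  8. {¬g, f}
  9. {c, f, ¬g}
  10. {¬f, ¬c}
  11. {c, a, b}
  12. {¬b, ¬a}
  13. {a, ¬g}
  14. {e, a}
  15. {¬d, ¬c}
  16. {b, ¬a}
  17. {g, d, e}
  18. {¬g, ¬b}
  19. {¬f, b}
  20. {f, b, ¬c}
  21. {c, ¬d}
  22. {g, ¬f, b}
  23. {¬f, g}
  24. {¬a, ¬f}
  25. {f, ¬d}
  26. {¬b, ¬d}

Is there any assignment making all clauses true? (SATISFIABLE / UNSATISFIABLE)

f = True:
  propagation gives c=False, b=True, a=False, e=True; an empty clause results — contradiction.
f = False:
  propagation gives c=False, d=True; an empty clause results — contradiction.
Every branch closes, so no satisfying assignment exists.

UNSATISFIABLE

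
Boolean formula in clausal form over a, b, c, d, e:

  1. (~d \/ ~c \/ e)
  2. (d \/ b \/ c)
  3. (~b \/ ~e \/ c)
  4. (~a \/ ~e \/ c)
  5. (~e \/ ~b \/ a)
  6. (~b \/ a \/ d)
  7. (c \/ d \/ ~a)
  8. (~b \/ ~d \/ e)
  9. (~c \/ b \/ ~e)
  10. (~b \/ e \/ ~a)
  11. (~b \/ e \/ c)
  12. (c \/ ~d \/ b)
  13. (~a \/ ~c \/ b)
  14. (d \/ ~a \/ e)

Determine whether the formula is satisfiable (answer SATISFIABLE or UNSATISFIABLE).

SATISFIABLE

Try a = True.
The remaining clauses are satisfied by b = True, c = True, d = False, e = True.
So a=True, b=True, c=True, d=False, e=True is a satisfying assignment.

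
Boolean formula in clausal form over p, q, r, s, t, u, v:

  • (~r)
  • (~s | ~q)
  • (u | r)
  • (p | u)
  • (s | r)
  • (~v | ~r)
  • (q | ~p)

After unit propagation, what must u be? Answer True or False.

True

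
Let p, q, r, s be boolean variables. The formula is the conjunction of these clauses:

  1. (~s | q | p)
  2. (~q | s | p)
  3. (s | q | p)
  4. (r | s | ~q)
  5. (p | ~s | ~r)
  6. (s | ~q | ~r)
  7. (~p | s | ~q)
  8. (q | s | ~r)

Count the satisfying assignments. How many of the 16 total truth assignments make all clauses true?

6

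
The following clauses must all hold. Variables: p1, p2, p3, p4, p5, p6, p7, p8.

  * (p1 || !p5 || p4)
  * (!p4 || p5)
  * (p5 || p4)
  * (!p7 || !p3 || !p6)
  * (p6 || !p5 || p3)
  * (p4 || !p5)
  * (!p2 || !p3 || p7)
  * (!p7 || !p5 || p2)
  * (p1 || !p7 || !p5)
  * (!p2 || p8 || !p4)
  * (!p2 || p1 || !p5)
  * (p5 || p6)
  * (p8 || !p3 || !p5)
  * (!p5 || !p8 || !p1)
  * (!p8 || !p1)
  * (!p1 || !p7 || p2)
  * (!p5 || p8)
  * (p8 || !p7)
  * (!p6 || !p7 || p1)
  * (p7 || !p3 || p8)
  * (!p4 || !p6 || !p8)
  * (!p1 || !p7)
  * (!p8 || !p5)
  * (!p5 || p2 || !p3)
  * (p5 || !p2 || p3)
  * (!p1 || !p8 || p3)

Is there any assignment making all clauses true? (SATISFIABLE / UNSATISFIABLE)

p5 = True:
  propagation gives p4=True, p8=True; an empty clause results — contradiction.
p5 = False:
  propagation gives p4=False; an empty clause results — contradiction.
Every branch closes, so no satisfying assignment exists.

UNSATISFIABLE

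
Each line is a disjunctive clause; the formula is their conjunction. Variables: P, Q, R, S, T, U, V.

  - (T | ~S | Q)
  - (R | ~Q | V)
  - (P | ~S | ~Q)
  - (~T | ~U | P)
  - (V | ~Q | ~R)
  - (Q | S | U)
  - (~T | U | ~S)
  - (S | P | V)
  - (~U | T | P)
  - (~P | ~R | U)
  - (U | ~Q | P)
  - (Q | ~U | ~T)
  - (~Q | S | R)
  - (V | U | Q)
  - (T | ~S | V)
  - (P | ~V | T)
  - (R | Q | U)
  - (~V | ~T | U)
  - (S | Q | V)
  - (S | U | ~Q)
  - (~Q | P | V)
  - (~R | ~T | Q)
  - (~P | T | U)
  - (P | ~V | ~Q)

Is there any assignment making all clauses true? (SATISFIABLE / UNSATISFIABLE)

SATISFIABLE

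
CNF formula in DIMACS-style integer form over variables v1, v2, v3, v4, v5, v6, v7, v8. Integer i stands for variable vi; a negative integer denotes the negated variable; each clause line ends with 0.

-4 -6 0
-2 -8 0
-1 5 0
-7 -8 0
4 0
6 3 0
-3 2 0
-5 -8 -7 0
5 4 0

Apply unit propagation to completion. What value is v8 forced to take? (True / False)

False

(v4) stands alone — v4 = True.
(~v4 | ~v6) with v4 = True leaves only ~v6, so v6 = False.
(v6 | v3) with v6 = False leaves only v3, so v3 = True.
(~v3 | v2) with v3 = True leaves only v2, so v2 = True.
In (~v2 | ~v8), ~v2 is now false; ~v8 must hold, so v8 = False.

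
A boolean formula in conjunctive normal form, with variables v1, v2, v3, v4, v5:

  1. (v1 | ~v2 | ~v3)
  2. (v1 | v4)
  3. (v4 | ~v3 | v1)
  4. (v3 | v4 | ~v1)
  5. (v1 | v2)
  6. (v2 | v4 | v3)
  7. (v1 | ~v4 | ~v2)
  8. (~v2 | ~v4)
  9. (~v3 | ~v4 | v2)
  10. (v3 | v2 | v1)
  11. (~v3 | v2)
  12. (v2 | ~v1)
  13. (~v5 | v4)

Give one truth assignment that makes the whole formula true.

v1 = True  v2 = True  v3 = True  v4 = False  v5 = False

Check each clause:
  1. (~v3 | ~v2 | v1) — v1 is true.
  2. (v4 | v1) — v1 is true.
  3. (v1 | ~v3 | v4) — v1 is true.
  4. (v3 | v4 | ~v1) — v3 is true.
  5. (v2 | v1) — v1 is true.
  6. (v3 | v2 | v4) — v2 is true.
  7. (~v2 | ~v4 | v1) — v1 is true.
  8. (~v2 | ~v4) — ~v4 is true.
  9. (~v3 | ~v4 | v2) — v2 is true.
  10. (v3 | v1 | v2) — v1 is true.
  11. (~v3 | v2) — v2 is true.
  12. (v2 | ~v1) — v2 is true.
  13. (~v5 | v4) — ~v5 is true.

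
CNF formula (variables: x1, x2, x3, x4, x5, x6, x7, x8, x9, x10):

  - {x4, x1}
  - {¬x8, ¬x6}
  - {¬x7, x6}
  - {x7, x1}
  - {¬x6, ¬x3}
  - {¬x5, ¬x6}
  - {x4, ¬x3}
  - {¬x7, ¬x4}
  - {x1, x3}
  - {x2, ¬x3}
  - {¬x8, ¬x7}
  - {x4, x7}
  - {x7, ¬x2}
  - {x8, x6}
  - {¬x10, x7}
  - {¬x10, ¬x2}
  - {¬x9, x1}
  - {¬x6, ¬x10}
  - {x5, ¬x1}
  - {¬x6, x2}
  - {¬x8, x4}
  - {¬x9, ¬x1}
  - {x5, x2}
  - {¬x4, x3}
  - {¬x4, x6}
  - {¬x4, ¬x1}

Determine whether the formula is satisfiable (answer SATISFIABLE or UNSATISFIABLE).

UNSATISFIABLE

x4 = True:
  propagation gives x7=False, x1=True; an empty clause results — contradiction.
x4 = False:
  propagation gives x1=True, x3=False, x7=True, x6=True; an empty clause results — contradiction.
Every branch closes, so no satisfying assignment exists.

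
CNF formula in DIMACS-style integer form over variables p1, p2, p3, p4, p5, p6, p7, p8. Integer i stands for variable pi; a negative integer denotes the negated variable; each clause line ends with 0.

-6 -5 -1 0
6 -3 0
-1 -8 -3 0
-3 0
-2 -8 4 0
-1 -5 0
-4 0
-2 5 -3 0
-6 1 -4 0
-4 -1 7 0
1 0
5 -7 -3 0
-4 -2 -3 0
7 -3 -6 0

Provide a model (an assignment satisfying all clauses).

p1 = True, p2 = False, p3 = False, p4 = False, p5 = False, p6 = False, p7 = True, p8 = False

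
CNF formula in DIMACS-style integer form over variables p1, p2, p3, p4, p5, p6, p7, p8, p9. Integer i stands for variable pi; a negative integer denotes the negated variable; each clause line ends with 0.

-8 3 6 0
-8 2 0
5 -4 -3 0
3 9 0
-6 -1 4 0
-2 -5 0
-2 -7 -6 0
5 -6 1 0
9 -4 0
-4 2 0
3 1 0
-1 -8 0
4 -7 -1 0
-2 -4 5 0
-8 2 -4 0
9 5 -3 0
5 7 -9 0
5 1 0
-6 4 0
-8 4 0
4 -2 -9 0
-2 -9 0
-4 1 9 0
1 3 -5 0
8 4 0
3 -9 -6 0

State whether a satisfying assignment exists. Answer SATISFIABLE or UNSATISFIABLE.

UNSATISFIABLE

p4 = True:
  propagation gives p9=True, p2=True; an empty clause results — contradiction.
p4 = False:
  propagation gives p6=False, p8=False; an empty clause results — contradiction.
Every branch closes, so no satisfying assignment exists.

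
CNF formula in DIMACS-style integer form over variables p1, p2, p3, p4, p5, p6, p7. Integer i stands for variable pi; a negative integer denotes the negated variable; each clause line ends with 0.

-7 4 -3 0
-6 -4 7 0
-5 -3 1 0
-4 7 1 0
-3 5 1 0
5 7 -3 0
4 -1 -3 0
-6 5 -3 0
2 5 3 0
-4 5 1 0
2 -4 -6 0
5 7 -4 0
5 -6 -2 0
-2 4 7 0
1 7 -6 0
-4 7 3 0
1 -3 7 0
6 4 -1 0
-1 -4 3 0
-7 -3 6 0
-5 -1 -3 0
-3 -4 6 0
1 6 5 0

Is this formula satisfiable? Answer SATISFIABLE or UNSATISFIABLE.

Set p1 = False and propagate.
For the remaining variables, p2 = True, p3 = False, p4 = False, p5 = True, p6 = True, p7 = True works.
So p1=0, p2=1, p3=0, p4=0, p5=1, p6=1, p7=1 is a satisfying assignment.

SATISFIABLE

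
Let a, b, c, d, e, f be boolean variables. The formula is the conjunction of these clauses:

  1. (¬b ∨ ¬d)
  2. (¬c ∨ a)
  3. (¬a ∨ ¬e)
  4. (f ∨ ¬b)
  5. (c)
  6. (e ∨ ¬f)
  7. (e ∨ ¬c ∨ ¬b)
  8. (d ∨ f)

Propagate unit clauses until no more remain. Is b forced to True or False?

False

(c) is a unit clause: c = True.
In (¬c ∨ a), ¬c is now false; a must hold, so a = True.
(¬a ∨ ¬e) with a = True leaves only ¬e, so e = False.
In (¬f ∨ e), e is now false; ¬f must hold, so f = False.
(¬b ∨ f): since f = False, the clause reduces to (¬b). b = False.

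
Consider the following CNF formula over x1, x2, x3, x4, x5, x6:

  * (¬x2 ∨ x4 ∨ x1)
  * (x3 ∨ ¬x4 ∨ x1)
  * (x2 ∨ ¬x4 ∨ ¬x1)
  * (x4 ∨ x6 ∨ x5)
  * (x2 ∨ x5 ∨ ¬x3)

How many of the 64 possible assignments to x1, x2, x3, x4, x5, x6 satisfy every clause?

30

Split on x4, then x1.
  x4=T, x1=T: forces x2=T; x3, x5, x6 free → 2^3 = 8.
  x4=T, x1=F: x6 free; 3 ways for (x2,x3,x5) × 2^1 = 6.
  x4=F, x1=T: 11 of the 16 assignments to (x2,x3,x5,x6) work.
  x4=F, x1=F: 5 of the 16 assignments to (x2,x3,x5,x6) work.
Total: 8 + 6 + 11 + 5 = 30.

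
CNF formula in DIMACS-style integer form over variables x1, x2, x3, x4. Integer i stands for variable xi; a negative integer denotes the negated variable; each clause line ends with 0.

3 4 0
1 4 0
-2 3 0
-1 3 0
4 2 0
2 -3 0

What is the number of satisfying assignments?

The models are:
  x1=0 x2=0 x3=0 x4=1
  x1=0 x2=1 x3=1 x4=1
  x1=1 x2=1 x3=1 x4=0
  x1=1 x2=1 x3=1 x4=1
Count: 4.

4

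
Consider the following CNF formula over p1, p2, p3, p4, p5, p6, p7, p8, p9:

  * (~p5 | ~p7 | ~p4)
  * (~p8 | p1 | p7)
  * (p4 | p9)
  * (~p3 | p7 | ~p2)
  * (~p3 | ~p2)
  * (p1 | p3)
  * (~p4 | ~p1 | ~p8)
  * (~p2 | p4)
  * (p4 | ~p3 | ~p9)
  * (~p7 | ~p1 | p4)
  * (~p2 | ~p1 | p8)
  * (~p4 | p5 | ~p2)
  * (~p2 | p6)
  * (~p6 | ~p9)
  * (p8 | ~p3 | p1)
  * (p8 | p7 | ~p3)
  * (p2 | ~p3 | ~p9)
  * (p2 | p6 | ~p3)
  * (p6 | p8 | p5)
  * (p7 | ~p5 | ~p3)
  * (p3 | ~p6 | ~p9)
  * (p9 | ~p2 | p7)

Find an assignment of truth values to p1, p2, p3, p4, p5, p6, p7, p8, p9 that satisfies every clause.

p1=True, p2=False, p3=False, p4=True, p5=True, p6=False, p7=False, p8=False, p9=False

Check each clause:
  1. (~p7 | ~p4 | ~p5) — ~p7 is true.
  2. (p1 | p7 | ~p8) — ~p8 is true.
  3. (p4 | p9) — p4 is true.
  4. (~p3 | ~p2 | p7) — ~p3 is true.
  5. (~p3 | ~p2) — ~p3 is true.
  6. (p3 | p1) — p1 is true.
  7. (~p1 | ~p4 | ~p8) — ~p8 is true.
  8. (p4 | ~p2) — p4 is true.
  9. (~p3 | ~p9 | p4) — p4 is true.
  10. (~p7 | ~p1 | p4) — ~p7 is true.
  11. (p8 | ~p1 | ~p2) — ~p2 is true.
  12. (~p2 | p5 | ~p4) — p5 is true.
  13. (~p2 | p6) — ~p2 is true.
  14. (~p9 | ~p6) — ~p6 is true.
  15. (p8 | p1 | ~p3) — p1 is true.
  16. (p8 | p7 | ~p3) — ~p3 is true.
  17. (p2 | ~p3 | ~p9) — ~p3 is true.
  18. (p2 | ~p3 | p6) — ~p3 is true.
  19. (p5 | p8 | p6) — p5 is true.
  20. (~p3 | ~p5 | p7) — ~p3 is true.
  21. (p3 | ~p6 | ~p9) — ~p6 is true.
  22. (~p2 | p7 | p9) — ~p2 is true.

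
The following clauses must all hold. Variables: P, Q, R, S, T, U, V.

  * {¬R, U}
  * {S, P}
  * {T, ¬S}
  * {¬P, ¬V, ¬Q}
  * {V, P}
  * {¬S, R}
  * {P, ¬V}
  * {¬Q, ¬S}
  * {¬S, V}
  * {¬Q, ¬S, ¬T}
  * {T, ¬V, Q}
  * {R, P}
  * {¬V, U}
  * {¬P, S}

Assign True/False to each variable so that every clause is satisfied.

P=True, Q=False, R=True, S=True, T=True, U=True, V=True

Check each clause:
  1. {¬R, U} — U is true.
  2. {S, P} — P is true.
  3. {T, ¬S} — T is true.
  4. {¬V, ¬Q, ¬P} — ¬Q is true.
  5. {P, V} — P is true.
  6. {R, ¬S} — R is true.
  7. {P, ¬V} — P is true.
  8. {¬S, ¬Q} — ¬Q is true.
  9. {¬S, V} — V is true.
  10. {¬T, ¬S, ¬Q} — ¬Q is true.
  11. {¬V, Q, T} — T is true.
  12. {R, P} — P is true.
  13. {¬V, U} — U is true.
  14. {¬P, S} — S is true.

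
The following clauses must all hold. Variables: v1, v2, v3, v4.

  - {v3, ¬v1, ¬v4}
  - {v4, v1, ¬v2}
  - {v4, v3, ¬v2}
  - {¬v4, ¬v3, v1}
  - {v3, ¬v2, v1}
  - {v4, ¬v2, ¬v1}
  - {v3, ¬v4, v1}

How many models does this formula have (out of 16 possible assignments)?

The models are:
  v1=0 v2=0 v3=0 v4=0
  v1=0 v2=0 v3=1 v4=0
  v1=1 v2=0 v3=0 v4=0
  v1=1 v2=0 v3=1 v4=0
  v1=1 v2=0 v3=1 v4=1
  v1=1 v2=1 v3=1 v4=1
Count: 6.

6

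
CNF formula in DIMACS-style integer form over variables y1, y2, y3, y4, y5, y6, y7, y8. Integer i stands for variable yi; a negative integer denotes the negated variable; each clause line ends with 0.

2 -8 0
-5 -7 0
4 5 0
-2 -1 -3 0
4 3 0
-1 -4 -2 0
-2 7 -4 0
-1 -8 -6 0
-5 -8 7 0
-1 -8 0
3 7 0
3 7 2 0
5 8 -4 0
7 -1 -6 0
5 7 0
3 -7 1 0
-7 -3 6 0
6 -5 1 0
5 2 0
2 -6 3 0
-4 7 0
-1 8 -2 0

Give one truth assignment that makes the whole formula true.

Set y1 = False and propagate.
For the remaining variables, y2 = False, y3 = True, y4 = False, y5 = True, y6 = True, y7 = False, y8 = False works.

y1=False, y2=False, y3=True, y4=False, y5=True, y6=True, y7=False, y8=False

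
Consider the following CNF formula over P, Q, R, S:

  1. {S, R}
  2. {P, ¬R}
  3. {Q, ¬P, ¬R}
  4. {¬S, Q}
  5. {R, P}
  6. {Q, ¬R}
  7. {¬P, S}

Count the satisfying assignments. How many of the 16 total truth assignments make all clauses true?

2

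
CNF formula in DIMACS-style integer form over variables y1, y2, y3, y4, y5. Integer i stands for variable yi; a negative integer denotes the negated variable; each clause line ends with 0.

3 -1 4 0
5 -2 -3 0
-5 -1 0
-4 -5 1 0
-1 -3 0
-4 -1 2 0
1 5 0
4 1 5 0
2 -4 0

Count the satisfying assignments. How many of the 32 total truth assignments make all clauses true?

The models are:
  y1=0 y2=0 y3=0 y4=0 y5=1
  y1=0 y2=0 y3=1 y4=0 y5=1
  y1=0 y2=1 y3=0 y4=0 y5=1
  y1=0 y2=1 y3=1 y4=0 y5=1
  y1=1 y2=1 y3=0 y4=1 y5=0
Count: 5.

5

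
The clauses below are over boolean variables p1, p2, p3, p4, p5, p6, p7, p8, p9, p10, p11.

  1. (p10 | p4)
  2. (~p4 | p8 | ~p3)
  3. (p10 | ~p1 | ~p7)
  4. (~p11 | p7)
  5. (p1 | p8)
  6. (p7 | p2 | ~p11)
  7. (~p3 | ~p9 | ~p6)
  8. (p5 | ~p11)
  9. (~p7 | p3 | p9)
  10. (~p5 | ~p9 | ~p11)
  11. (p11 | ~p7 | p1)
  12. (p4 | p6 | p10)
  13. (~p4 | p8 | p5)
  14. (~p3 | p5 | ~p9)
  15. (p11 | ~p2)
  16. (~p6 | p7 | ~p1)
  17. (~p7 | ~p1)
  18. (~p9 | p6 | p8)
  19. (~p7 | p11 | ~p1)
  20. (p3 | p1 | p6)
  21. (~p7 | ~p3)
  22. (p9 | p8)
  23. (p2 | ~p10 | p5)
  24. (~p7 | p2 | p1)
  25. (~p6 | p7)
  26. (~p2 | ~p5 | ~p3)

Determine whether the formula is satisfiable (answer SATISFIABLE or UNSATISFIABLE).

p8 occurs only positively in the remaining clauses — set p8 = True.
Set p1 = True and propagate.
  then p7 is forced to False.
  then p11 is forced to False.
  then p2 is forced to False.
  then p6 is forced to False.
The remaining clauses are satisfied by p3 = False, p4 = True, p5 = True, p9 = True, p10 = False.
So p1 = T, p2 = F, p3 = F, p4 = T, p5 = T, p6 = F, p7 = F, p8 = T, p9 = T, p10 = F, p11 = F is a satisfying assignment.

SATISFIABLE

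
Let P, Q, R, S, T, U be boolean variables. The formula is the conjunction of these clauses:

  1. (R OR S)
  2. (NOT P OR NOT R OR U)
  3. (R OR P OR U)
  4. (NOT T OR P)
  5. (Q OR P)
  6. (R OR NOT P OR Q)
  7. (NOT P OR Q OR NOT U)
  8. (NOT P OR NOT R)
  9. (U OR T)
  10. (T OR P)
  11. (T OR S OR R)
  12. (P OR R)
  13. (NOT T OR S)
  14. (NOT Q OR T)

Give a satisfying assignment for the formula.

P=True, Q=True, R=False, S=True, T=True, U=True

Check each clause:
  1. (R OR S) — S is true.
  2. (NOT R OR U OR NOT P) — NOT R is true.
  3. (U OR R OR P) — P is true.
  4. (NOT T OR P) — P is true.
  5. (P OR Q) — P is true.
  6. (R OR Q OR NOT P) — Q is true.
  7. (NOT U OR NOT P OR Q) — Q is true.
  8. (NOT P OR NOT R) — NOT R is true.
  9. (T OR U) — T is true.
  10. (T OR P) — P is true.
  11. (T OR S OR R) — S is true.
  12. (R OR P) — P is true.
  13. (S OR NOT T) — S is true.
  14. (T OR NOT Q) — T is true.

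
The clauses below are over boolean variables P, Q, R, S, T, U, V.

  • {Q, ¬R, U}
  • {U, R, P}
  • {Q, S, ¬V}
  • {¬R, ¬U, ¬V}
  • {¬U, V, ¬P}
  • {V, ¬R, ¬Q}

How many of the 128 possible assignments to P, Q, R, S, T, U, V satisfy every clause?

Case analysis on R and U:
  R=1, U=1: remaining (P,Q,S,T,V) ∈ {(0,0,0,0,0); (0,0,0,1,0); (0,0,1,0,0); (0,0,1,1,0)} — 4.
  R=1, U=0: forces Q=1; V=1; P, S, T free → 2^3 = 8.
  R=0, U=1: T free; 10 ways for (P,Q,S,V) × 2^1 = 20.
  R=0, U=0: T free; 7 ways for (P,Q,S,V) × 2^1 = 14.
Total: 4 + 8 + 20 + 14 = 46.

46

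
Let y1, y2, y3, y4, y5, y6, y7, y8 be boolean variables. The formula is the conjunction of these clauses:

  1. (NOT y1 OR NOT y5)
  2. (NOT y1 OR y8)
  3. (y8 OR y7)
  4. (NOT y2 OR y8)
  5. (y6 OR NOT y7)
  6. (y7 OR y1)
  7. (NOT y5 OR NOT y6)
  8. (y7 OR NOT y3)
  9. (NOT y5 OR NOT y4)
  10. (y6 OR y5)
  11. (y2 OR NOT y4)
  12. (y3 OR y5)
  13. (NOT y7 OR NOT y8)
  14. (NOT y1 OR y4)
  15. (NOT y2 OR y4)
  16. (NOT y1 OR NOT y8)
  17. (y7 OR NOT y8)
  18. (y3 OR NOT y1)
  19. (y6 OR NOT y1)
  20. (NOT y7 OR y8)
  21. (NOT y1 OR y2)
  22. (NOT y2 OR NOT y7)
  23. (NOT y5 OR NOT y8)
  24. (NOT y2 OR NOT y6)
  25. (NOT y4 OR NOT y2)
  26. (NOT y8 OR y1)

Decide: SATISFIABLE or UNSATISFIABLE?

UNSATISFIABLE

y1 = True:
  propagation gives y5=False, y8=True; an empty clause results — contradiction.
y1 = False:
  propagation gives y7=True, y6=True, y5=False, y3=True; an empty clause results — contradiction.
Every branch closes, so no satisfying assignment exists.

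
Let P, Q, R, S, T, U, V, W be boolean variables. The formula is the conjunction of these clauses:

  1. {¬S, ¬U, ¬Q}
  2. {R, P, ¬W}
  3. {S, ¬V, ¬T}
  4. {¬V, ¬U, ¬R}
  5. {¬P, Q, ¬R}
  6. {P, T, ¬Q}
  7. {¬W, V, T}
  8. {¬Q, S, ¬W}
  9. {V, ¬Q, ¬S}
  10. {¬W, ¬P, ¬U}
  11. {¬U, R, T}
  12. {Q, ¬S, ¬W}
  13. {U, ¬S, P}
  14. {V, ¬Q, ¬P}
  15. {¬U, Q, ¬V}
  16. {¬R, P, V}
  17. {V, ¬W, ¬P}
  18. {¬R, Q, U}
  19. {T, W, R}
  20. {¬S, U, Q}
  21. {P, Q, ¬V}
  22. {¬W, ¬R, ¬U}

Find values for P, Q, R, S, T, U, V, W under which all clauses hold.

P = 1, Q = 1, R = 0, S = 1, T = 0, U = 0, V = 1, W = 1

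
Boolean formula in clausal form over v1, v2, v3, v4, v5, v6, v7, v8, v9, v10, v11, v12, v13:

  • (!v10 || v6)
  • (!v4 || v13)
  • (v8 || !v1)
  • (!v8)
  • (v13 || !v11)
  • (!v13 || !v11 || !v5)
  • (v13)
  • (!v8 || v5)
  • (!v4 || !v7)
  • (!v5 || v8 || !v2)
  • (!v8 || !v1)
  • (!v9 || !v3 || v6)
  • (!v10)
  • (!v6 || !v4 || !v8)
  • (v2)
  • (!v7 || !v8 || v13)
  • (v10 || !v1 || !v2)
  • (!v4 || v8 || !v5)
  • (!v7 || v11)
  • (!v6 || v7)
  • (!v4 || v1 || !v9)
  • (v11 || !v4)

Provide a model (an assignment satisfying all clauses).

v1=F  v2=T  v3=T  v4=F  v5=F  v6=F  v7=T  v8=F  v9=F  v10=F  v11=T  v12=F  v13=T

Check each clause:
  1. (v6 || !v10) — !v10 is true.
  2. (v13 || !v4) — !v4 is true.
  3. (!v1 || v8) — !v1 is true.
  4. (!v8) — !v8 is true.
  5. (!v11 || v13) — v13 is true.
  6. (!v11 || !v13 || !v5) — !v5 is true.
  7. (v13) — v13 is true.
  8. (!v8 || v5) — !v8 is true.
  9. (!v7 || !v4) — !v4 is true.
  10. (!v2 || v8 || !v5) — !v5 is true.
  11. (!v1 || !v8) — !v8 is true.
  12. (v6 || !v3 || !v9) — !v9 is true.
  13. (!v10) — !v10 is true.
  14. (!v8 || !v6 || !v4) — !v8 is true.
  15. (v2) — v2 is true.
  16. (v13 || !v8 || !v7) — !v8 is true.
  17. (!v2 || v10 || !v1) — !v1 is true.
  18. (!v4 || v8 || !v5) — !v5 is true.
  19. (!v7 || v11) — v11 is true.
  20. (!v6 || v7) — !v6 is true.
  21. (!v9 || v1 || !v4) — !v4 is true.
  22. (v11 || !v4) — v11 is true.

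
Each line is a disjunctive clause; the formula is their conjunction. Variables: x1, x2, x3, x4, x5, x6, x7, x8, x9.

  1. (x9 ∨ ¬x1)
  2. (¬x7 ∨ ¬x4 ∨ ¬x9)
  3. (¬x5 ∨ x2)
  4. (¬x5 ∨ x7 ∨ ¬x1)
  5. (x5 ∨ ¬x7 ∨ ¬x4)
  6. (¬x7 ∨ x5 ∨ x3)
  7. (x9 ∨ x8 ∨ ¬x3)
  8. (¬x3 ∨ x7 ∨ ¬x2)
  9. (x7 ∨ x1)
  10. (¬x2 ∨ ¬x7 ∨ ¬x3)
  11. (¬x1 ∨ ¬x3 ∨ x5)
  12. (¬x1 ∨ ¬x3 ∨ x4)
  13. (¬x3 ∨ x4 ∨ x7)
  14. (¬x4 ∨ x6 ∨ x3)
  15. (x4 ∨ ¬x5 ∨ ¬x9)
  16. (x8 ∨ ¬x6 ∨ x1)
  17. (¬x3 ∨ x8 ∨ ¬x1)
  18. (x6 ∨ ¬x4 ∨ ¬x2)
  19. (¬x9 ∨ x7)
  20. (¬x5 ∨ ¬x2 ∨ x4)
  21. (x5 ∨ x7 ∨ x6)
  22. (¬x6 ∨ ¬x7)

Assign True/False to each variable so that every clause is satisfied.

x1=F, x2=F, x3=T, x4=F, x5=F, x6=F, x7=T, x8=T, x9=T

Check each clause:
  1. (¬x1 ∨ x9) — x9 is true.
  2. (¬x4 ∨ ¬x7 ∨ ¬x9) — ¬x4 is true.
  3. (x2 ∨ ¬x5) — ¬x5 is true.
  4. (¬x1 ∨ ¬x5 ∨ x7) — ¬x5 is true.
  5. (x5 ∨ ¬x7 ∨ ¬x4) — ¬x4 is true.
  6. (x5 ∨ x3 ∨ ¬x7) — x3 is true.
  7. (x9 ∨ ¬x3 ∨ x8) — x8 is true.
  8. (x7 ∨ ¬x2 ∨ ¬x3) — ¬x2 is true.
  9. (x7 ∨ x1) — x7 is true.
  10. (¬x7 ∨ ¬x3 ∨ ¬x2) — ¬x2 is true.
  11. (¬x3 ∨ ¬x1 ∨ x5) — ¬x1 is true.
  12. (¬x1 ∨ ¬x3 ∨ x4) — ¬x1 is true.
  13. (x7 ∨ x4 ∨ ¬x3) — x7 is true.
  14. (x6 ∨ x3 ∨ ¬x4) — x3 is true.
  15. (¬x9 ∨ ¬x5 ∨ x4) — ¬x5 is true.
  16. (¬x6 ∨ x1 ∨ x8) — x8 is true.
  17. (¬x1 ∨ ¬x3 ∨ x8) — x8 is true.
  18. (¬x2 ∨ ¬x4 ∨ x6) — ¬x4 is true.
  19. (¬x9 ∨ x7) — x7 is true.
  20. (¬x2 ∨ x4 ∨ ¬x5) — ¬x5 is true.
  21. (x7 ∨ x5 ∨ x6) — x7 is true.
  22. (¬x7 ∨ ¬x6) — ¬x6 is true.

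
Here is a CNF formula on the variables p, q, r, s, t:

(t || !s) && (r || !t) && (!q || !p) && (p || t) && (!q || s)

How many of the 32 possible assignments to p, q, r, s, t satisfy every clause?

7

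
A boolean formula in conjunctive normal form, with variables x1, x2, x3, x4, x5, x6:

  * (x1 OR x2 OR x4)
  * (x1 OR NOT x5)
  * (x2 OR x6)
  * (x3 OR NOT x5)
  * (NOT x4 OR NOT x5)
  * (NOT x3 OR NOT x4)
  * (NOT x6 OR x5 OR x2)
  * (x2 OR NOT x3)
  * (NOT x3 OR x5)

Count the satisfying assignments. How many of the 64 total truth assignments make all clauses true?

10

Case analysis on x5 and x2:
  x5=1, x2=1: remaining (x1,x3,x4,x6) ∈ {(1,1,0,0); (1,1,0,1)} — 2.
  x5=1, x2=0: a clause becomes empty — 0.
  x5=0, x2=1: forces x3=0; x1, x4, x6 free → 2^3 = 8.
  x5=0, x2=0: a clause becomes empty — 0.
Total: 2 + 0 + 8 + 0 = 10.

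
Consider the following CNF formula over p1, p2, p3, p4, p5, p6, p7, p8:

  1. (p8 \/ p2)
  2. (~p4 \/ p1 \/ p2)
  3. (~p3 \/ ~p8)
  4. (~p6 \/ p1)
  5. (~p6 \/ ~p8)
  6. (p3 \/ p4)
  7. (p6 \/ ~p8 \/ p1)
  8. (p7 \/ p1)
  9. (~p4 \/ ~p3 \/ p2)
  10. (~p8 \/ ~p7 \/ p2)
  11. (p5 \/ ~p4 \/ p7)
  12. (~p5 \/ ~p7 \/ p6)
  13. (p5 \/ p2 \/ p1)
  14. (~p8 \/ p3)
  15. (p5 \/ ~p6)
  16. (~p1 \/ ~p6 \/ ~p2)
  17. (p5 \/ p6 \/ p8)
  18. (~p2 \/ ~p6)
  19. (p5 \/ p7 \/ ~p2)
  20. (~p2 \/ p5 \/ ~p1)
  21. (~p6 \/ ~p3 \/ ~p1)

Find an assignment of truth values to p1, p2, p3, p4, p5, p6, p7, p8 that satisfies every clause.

p1=T, p2=T, p3=T, p4=F, p5=T, p6=F, p7=F, p8=F

Branch on p1: take p1 = True.
The remaining clauses are satisfied by p2 = True, p3 = True, p4 = False, p5 = True, p6 = False, p7 = False, p8 = False.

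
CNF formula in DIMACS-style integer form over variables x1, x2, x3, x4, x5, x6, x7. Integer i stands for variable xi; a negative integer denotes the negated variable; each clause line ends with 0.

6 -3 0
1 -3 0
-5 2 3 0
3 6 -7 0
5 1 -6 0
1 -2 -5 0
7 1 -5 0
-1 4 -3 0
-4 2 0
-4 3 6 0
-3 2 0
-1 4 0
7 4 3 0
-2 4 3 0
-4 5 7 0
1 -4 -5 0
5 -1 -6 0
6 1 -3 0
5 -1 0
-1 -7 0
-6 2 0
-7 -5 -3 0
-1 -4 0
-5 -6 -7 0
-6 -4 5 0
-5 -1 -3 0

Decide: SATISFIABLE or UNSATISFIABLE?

x1 = True:
  propagation gives x4=True; an empty clause results — contradiction.
x1 = False:
  x5 = True:
    propagation gives x2=True; an empty clause results — contradiction.
  x5 = False:
    propagation gives x6=False, x7=False, x4=False; an empty clause results — contradiction.
Every branch closes, so no satisfying assignment exists.

UNSATISFIABLE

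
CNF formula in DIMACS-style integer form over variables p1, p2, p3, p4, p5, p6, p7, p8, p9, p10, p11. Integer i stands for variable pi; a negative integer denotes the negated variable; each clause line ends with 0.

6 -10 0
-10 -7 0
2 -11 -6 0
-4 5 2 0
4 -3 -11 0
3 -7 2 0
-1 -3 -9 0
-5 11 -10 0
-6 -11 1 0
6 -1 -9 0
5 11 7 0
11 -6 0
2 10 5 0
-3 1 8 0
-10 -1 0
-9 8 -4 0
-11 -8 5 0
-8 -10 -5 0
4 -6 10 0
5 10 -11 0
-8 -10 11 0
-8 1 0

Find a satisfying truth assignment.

p1=True, p2=True, p3=False, p4=True, p5=True, p6=False, p7=False, p8=True, p9=False, p10=False, p11=False

p2 occurs only positively in the remaining clauses — set p2 = True.
p9 occurs only negated in the remaining clauses — set p9 = False.
Try p1 = True.
  then p10 is forced to False.
The remaining clauses are satisfied by p3 = False, p4 = True, p5 = True, p6 = False, p7 = False, p8 = True, p11 = False.
Every clause has at least one true literal under this assignment.
Check each clause:
  1. (¬p10 ∨ p6) — ¬p10 is true.
  2. (¬p7 ∨ ¬p10) — ¬p7 is true.
  3. (¬p6 ∨ ¬p11 ∨ p2) — ¬p6 is true.
  4. (¬p4 ∨ p5 ∨ p2) — p2 is true.
  5. (¬p3 ∨ ¬p11 ∨ p4) — ¬p11 is true.
  6. (p3 ∨ ¬p7 ∨ p2) — ¬p7 is true.
  7. (¬p9 ∨ ¬p3 ∨ ¬p1) — ¬p3 is true.
  8. (¬p5 ∨ ¬p10 ∨ p11) — ¬p10 is true.
  9. (¬p11 ∨ p1 ∨ ¬p6) — p1 is true.
  10. (¬p1 ∨ ¬p9 ∨ p6) — ¬p9 is true.
  11. (p7 ∨ p5 ∨ p11) — p5 is true.
  12. (¬p6 ∨ p11) — ¬p6 is true.
  13. (p5 ∨ p2 ∨ p10) — p2 is true.
  14. (p8 ∨ p1 ∨ ¬p3) — p8 is true.
  15. (¬p10 ∨ ¬p1) — ¬p10 is true.
  16. (¬p4 ∨ p8 ∨ ¬p9) — p8 is true.
  17. (p5 ∨ ¬p8 ∨ ¬p11) — ¬p11 is true.
  18. (¬p5 ∨ ¬p10 ∨ ¬p8) — ¬p10 is true.
  19. (p4 ∨ ¬p6 ∨ p10) — ¬p6 is true.
  20. (p5 ∨ p10 ∨ ¬p11) — p5 is true.
  21. (¬p8 ∨ p11 ∨ ¬p10) — ¬p10 is true.
  22. (¬p8 ∨ p1) — p1 is true.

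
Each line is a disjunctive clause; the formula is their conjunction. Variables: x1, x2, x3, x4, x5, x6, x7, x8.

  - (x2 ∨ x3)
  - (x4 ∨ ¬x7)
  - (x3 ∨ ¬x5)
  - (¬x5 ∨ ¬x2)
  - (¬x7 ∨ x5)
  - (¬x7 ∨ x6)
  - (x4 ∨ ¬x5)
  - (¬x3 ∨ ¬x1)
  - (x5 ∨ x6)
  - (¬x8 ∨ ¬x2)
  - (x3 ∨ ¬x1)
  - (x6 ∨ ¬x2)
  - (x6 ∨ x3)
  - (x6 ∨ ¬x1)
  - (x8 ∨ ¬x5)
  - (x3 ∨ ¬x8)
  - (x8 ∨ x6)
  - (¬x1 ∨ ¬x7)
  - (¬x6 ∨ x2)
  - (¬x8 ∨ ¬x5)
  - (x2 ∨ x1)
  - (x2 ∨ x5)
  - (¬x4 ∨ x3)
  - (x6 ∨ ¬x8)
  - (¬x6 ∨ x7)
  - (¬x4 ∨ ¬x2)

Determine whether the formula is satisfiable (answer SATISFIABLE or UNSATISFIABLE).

UNSATISFIABLE

x6 = True:
  propagation gives x2=True, x5=False, x7=False; an empty clause results — contradiction.
x6 = False:
  propagation gives x7=False, x5=True, x3=True, x2=False; an empty clause results — contradiction.
Every branch closes, so no satisfying assignment exists.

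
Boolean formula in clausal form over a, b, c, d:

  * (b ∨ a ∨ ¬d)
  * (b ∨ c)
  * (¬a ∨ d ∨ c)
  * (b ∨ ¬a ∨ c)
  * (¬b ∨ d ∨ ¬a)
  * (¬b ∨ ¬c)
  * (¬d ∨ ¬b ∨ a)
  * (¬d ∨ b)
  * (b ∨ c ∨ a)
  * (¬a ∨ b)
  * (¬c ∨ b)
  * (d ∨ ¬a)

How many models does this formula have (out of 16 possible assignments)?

The models are:
  a=F b=T c=F d=F
  a=T b=T c=F d=T
Count: 2.

2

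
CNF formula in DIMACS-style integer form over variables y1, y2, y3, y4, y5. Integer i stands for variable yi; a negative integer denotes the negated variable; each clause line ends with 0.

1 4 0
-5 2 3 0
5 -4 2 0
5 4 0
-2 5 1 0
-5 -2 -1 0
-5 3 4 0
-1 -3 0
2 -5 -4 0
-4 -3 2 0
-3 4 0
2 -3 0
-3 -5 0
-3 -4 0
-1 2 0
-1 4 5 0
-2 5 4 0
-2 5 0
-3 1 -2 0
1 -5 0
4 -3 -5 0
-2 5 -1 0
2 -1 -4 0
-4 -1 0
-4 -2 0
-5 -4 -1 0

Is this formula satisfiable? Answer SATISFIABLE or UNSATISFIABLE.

UNSATISFIABLE

y4 = True:
  propagation gives y3=False, y1=False, y5=False, y2=True; an empty clause results — contradiction.
y4 = False:
  propagation gives y1=True, y5=True, y2=False; an empty clause results — contradiction.
Every branch closes, so no satisfying assignment exists.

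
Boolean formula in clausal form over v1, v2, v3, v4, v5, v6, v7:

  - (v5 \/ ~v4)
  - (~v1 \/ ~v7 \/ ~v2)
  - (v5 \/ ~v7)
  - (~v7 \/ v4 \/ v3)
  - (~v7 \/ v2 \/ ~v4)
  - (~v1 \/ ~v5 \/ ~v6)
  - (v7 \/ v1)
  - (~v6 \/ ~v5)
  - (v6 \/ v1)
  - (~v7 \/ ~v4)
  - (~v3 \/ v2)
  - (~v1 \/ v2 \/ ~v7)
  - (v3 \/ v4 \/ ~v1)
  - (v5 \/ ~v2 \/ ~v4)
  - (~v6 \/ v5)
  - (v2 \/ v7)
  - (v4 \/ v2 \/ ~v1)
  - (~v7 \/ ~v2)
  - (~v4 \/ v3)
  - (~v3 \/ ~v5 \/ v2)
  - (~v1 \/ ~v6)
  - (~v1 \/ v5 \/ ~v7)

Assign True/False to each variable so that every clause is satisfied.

v1 = True, v2 = True, v3 = True, v4 = False, v5 = False, v6 = False, v7 = False

Check each clause:
  1. (~v4 \/ v5) — ~v4 is true.
  2. (~v2 \/ ~v7 \/ ~v1) — ~v7 is true.
  3. (v5 \/ ~v7) — ~v7 is true.
  4. (~v7 \/ v4 \/ v3) — ~v7 is true.
  5. (~v4 \/ ~v7 \/ v2) — ~v7 is true.
  6. (~v5 \/ ~v6 \/ ~v1) — ~v6 is true.
  7. (v7 \/ v1) — v1 is true.
  8. (~v6 \/ ~v5) — ~v6 is true.
  9. (v6 \/ v1) — v1 is true.
  10. (~v7 \/ ~v4) — ~v7 is true.
  11. (~v3 \/ v2) — v2 is true.
  12. (~v7 \/ ~v1 \/ v2) — ~v7 is true.
  13. (v3 \/ v4 \/ ~v1) — v3 is true.
  14. (~v4 \/ ~v2 \/ v5) — ~v4 is true.
  15. (~v6 \/ v5) — ~v6 is true.
  16. (v7 \/ v2) — v2 is true.
  17. (~v1 \/ v4 \/ v2) — v2 is true.
  18. (~v7 \/ ~v2) — ~v7 is true.
  19. (~v4 \/ v3) — v3 is true.
  20. (~v3 \/ v2 \/ ~v5) — v2 is true.
  21. (~v6 \/ ~v1) — ~v6 is true.
  22. (v5 \/ ~v7 \/ ~v1) — ~v7 is true.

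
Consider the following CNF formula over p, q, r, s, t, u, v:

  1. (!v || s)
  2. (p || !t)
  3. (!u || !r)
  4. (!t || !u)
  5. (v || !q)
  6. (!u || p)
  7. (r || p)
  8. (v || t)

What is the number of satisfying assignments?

16

Split on p, then t.
  p=1, t=1: r free; 4 ways for (q,s,u,v) × 2^1 = 8.
  p=1, t=0: q free; 3 ways for (r,s,u,v) × 2^1 = 6.
  p=0, t=1: a clause becomes empty — 0.
  p=0, t=0: remaining (q,r,s,u,v) ∈ {(0,1,1,0,1); (1,1,1,0,1)} — 2.
Total: 8 + 6 + 0 + 2 = 16.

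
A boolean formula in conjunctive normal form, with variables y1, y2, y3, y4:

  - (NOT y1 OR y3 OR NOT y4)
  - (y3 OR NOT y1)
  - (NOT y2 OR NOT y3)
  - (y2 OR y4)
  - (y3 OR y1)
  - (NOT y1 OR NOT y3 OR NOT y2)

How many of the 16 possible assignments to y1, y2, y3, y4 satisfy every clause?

2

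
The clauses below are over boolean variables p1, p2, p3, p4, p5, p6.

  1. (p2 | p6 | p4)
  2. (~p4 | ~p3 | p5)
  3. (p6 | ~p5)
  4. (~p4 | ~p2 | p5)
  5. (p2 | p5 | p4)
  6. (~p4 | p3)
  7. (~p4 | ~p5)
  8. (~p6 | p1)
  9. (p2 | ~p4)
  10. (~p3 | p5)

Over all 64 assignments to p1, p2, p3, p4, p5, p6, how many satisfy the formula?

7

Case analysis on p4 and p5:
  p4=T, p5=T: a clause becomes empty — 0.
  p4=T, p5=F: a clause becomes empty — 0.
  p4=F, p5=T: remaining (p1,p2,p3,p6) ∈ {(T,F,F,T); (T,F,T,T); (T,T,F,T); (T,T,T,T)} — 4.
  p4=F, p5=F: remaining (p1,p2,p3,p6) ∈ {(F,T,F,F); (T,T,F,F); (T,T,F,T)} — 3.
Total: 0 + 0 + 4 + 3 = 7.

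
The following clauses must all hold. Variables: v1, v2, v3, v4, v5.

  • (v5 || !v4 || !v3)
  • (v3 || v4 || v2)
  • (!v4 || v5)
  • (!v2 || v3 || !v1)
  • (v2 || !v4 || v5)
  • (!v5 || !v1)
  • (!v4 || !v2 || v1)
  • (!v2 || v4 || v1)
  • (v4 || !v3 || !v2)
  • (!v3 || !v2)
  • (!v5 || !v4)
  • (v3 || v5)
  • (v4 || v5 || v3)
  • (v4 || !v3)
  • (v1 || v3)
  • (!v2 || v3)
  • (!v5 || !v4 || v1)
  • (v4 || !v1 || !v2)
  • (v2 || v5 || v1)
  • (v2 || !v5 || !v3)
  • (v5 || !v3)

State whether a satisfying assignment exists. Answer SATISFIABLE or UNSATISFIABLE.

UNSATISFIABLE

v3 = True:
  propagation gives v2=False, v4=True, v5=True; an empty clause results — contradiction.
v3 = False:
  propagation gives v5=True, v1=False; an empty clause results — contradiction.
Every branch closes, so no satisfying assignment exists.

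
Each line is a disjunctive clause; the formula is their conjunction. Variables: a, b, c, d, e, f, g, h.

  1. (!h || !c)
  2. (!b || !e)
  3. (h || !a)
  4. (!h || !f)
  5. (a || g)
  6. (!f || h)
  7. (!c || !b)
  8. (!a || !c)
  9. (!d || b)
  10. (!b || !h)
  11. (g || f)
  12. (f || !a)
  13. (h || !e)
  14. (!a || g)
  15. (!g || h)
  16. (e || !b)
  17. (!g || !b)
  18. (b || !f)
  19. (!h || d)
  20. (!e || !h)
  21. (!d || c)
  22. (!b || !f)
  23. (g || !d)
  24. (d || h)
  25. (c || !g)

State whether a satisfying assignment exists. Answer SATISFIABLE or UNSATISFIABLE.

UNSATISFIABLE

h = True:
  propagation gives c=False, f=False, b=False, d=False; an empty clause results — contradiction.
h = False:
  propagation gives a=False, g=True; an empty clause results — contradiction.
Every branch closes, so no satisfying assignment exists.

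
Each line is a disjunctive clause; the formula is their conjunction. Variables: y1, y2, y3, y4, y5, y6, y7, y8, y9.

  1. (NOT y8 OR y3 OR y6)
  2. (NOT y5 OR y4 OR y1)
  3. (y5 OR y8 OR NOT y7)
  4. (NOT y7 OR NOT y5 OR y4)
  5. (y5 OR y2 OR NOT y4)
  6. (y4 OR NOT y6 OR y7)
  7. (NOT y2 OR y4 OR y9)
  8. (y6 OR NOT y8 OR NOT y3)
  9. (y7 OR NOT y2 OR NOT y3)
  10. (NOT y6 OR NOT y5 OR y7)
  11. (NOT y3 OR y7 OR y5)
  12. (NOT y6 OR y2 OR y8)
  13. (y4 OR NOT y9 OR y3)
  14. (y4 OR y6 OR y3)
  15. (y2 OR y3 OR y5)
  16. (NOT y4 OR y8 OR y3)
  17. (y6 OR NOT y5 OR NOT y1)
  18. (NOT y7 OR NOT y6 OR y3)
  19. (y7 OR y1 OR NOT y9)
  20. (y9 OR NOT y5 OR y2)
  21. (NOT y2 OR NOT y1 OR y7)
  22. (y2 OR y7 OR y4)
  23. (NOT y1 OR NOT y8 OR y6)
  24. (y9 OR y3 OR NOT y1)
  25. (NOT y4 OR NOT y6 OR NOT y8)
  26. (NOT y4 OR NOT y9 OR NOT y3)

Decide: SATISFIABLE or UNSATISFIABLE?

SATISFIABLE

Branch on y1: take y1 = True.
Try y2 = False.
Set y3 = True and propagate.
For the remaining variables, y4 = False, y5 = False, y6 = True, y7 = True, y8 = True, y9 = True works.
So y1=T  y2=F  y3=T  y4=F  y5=F  y6=T  y7=T  y8=T  y9=T is a satisfying assignment.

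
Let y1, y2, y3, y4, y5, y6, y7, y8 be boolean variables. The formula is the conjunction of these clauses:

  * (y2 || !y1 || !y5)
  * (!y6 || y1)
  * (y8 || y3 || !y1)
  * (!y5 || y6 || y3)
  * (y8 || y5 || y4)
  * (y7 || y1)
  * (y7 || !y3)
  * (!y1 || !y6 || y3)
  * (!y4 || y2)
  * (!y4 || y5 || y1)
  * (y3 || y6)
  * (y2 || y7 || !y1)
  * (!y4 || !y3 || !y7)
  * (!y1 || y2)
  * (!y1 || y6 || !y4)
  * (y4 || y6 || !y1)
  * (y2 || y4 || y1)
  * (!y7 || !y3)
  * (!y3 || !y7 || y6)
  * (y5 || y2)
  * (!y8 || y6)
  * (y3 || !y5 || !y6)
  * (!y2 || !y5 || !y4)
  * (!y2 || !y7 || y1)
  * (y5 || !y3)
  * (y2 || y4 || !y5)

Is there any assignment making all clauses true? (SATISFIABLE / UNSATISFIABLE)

UNSATISFIABLE

y1 = True:
  y3 = True:
    propagation gives y7=True; an empty clause results — contradiction.
  y3 = False:
    propagation gives y8=True, y6=False; an empty clause results — contradiction.
y1 = False:
  propagation gives y6=False, y7=True, y3=True; an empty clause results — contradiction.
Every branch closes, so no satisfying assignment exists.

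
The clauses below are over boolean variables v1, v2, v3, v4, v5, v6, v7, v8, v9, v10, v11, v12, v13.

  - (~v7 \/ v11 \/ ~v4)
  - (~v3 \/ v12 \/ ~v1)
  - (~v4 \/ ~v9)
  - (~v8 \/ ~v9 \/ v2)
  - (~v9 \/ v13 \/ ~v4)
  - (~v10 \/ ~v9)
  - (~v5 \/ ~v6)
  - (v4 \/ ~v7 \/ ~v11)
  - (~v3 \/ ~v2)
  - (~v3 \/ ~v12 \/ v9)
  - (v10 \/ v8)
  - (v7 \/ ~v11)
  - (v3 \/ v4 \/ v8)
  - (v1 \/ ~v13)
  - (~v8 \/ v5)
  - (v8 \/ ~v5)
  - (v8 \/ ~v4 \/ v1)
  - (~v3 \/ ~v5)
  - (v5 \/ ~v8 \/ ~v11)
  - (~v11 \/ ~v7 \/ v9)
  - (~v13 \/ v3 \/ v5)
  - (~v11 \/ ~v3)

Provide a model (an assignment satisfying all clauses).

v1=True, v2=False, v3=False, v4=False, v5=True, v6=False, v7=False, v8=True, v9=False, v10=True, v11=False, v12=False, v13=False

Check each clause:
  1. (~v4 \/ v11 \/ ~v7) — ~v7 is true.
  2. (v12 \/ ~v1 \/ ~v3) — ~v3 is true.
  3. (~v4 \/ ~v9) — ~v4 is true.
  4. (~v9 \/ ~v8 \/ v2) — ~v9 is true.
  5. (v13 \/ ~v4 \/ ~v9) — ~v4 is true.
  6. (~v9 \/ ~v10) — ~v9 is true.
  7. (~v6 \/ ~v5) — ~v6 is true.
  8. (~v11 \/ ~v7 \/ v4) — ~v7 is true.
  9. (~v3 \/ ~v2) — ~v3 is true.
  10. (v9 \/ ~v12 \/ ~v3) — ~v12 is true.
  11. (v8 \/ v10) — v8 is true.
  12. (~v11 \/ v7) — ~v11 is true.
  13. (v8 \/ v3 \/ v4) — v8 is true.
  14. (~v13 \/ v1) — v1 is true.
  15. (~v8 \/ v5) — v5 is true.
  16. (v8 \/ ~v5) — v8 is true.
  17. (v8 \/ ~v4 \/ v1) — v8 is true.
  18. (~v3 \/ ~v5) — ~v3 is true.
  19. (~v11 \/ v5 \/ ~v8) — ~v11 is true.
  20. (~v11 \/ v9 \/ ~v7) — ~v11 is true.
  21. (v3 \/ v5 \/ ~v13) — v5 is true.
  22. (~v11 \/ ~v3) — ~v11 is true.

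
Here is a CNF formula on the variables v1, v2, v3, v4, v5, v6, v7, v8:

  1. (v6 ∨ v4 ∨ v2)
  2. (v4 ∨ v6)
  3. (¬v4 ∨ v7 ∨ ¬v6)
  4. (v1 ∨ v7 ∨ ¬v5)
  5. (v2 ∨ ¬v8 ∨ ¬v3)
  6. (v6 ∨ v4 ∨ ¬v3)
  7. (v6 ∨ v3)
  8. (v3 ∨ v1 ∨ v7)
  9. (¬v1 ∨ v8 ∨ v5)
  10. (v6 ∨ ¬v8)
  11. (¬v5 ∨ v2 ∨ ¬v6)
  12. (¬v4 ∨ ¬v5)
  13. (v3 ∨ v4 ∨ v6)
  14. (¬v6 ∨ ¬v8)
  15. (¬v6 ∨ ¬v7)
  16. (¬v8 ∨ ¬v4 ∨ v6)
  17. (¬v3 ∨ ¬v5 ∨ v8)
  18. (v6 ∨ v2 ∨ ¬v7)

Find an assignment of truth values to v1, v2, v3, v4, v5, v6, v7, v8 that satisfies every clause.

v1=F  v2=T  v3=T  v4=T  v5=F  v6=F  v7=F  v8=F

Check each clause:
  1. (v4 ∨ v6 ∨ v2) — v2 is true.
  2. (v4 ∨ v6) — v4 is true.
  3. (¬v6 ∨ ¬v4 ∨ v7) — ¬v6 is true.
  4. (v1 ∨ v7 ∨ ¬v5) — ¬v5 is true.
  5. (¬v3 ∨ v2 ∨ ¬v8) — ¬v8 is true.
  6. (v4 ∨ v6 ∨ ¬v3) — v4 is true.
  7. (v3 ∨ v6) — v3 is true.
  8. (v7 ∨ v3 ∨ v1) — v3 is true.
  9. (v5 ∨ ¬v1 ∨ v8) — ¬v1 is true.
  10. (¬v8 ∨ v6) — ¬v8 is true.
  11. (¬v6 ∨ v2 ∨ ¬v5) — v2 is true.
  12. (¬v4 ∨ ¬v5) — ¬v5 is true.
  13. (v6 ∨ v3 ∨ v4) — v3 is true.
  14. (¬v8 ∨ ¬v6) — ¬v8 is true.
  15. (¬v7 ∨ ¬v6) — ¬v7 is true.
  16. (¬v4 ∨ v6 ∨ ¬v8) — ¬v8 is true.
  17. (v8 ∨ ¬v5 ∨ ¬v3) — ¬v5 is true.
  18. (v2 ∨ ¬v7 ∨ v6) — ¬v7 is true.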